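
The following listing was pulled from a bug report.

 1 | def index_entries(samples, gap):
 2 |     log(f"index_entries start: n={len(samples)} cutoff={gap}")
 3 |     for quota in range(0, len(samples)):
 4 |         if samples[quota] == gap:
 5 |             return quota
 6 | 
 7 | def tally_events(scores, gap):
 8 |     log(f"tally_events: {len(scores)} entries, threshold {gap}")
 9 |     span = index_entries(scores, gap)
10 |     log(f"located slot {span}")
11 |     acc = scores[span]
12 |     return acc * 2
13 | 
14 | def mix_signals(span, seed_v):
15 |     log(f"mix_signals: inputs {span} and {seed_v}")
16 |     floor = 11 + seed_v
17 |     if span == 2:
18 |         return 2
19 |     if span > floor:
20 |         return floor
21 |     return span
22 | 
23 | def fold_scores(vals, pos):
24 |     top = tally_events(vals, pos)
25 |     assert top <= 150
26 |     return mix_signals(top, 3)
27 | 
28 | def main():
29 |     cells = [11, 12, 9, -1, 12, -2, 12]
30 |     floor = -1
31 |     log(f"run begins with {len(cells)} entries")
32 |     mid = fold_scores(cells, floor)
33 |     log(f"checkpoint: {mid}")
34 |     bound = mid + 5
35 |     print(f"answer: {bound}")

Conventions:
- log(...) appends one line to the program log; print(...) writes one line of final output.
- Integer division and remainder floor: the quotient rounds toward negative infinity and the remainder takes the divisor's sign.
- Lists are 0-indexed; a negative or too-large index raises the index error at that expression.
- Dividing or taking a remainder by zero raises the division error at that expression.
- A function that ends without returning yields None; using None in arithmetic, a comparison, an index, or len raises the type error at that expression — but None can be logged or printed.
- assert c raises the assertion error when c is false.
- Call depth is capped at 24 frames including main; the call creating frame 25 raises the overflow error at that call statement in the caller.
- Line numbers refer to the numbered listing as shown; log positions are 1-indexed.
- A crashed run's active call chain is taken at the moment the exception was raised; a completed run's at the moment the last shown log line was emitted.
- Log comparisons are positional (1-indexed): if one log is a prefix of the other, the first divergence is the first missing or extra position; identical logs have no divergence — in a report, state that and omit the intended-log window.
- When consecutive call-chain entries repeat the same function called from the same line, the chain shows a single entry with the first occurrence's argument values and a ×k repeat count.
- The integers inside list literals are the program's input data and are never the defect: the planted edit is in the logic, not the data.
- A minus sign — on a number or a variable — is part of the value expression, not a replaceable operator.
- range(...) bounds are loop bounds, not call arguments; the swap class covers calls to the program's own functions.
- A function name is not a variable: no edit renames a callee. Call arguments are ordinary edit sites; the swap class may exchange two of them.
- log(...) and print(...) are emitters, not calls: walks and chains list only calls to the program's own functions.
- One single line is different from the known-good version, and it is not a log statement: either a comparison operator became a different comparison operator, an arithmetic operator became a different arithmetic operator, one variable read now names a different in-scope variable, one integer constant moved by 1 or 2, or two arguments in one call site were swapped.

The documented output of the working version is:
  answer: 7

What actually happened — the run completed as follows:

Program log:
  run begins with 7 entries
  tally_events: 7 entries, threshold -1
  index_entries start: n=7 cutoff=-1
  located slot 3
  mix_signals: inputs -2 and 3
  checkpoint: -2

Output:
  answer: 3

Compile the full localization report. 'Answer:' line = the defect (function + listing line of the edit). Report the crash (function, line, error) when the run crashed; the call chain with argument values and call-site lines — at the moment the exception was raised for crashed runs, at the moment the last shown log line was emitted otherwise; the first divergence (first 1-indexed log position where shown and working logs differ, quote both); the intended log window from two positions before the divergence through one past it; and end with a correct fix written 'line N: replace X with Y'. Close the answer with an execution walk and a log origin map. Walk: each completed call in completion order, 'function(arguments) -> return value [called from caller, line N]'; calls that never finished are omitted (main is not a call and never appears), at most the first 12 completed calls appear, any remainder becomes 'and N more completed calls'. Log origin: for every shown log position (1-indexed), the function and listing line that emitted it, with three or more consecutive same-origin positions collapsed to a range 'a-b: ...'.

Answer: the defect is in mix_signals at line 17.
Key fact: The earliest visible damage is log position 6 — 'checkpoint: -2' rather than the intended 'checkpoint: 2'.
Call chain: main.
First divergence: position 6 — the shown line 'checkpoint: -2' should read 'checkpoint: 2'.
Intended log window:
  4: located slot 3
  5: mix_signals: inputs -2 and 3
  6: checkpoint: 2
Execution walk:
  index_entries([11, 12, 9, -1, 12, -2, 12], -1) -> 3  [called from tally_events, line 9]
  tally_events([11, 12, 9, -1, 12, -2, 12], -1) -> -2  [called from fold_scores, line 24]
  mix_signals(-2, 3) -> -2  [called from fold_scores, line 26]
  fold_scores([11, 12, 9, -1, 12, -2, 12], -1) -> -2  [called from main, line 32]
Log line origins:
  1: from main, line 31
  2: from tally_events, line 8
  3: from index_entries, line 2
  4: from tally_events, line 10
  5: from mix_signals, line 15
  6: from main, line 33
A correct fix: line 17: replace `==` with `<`.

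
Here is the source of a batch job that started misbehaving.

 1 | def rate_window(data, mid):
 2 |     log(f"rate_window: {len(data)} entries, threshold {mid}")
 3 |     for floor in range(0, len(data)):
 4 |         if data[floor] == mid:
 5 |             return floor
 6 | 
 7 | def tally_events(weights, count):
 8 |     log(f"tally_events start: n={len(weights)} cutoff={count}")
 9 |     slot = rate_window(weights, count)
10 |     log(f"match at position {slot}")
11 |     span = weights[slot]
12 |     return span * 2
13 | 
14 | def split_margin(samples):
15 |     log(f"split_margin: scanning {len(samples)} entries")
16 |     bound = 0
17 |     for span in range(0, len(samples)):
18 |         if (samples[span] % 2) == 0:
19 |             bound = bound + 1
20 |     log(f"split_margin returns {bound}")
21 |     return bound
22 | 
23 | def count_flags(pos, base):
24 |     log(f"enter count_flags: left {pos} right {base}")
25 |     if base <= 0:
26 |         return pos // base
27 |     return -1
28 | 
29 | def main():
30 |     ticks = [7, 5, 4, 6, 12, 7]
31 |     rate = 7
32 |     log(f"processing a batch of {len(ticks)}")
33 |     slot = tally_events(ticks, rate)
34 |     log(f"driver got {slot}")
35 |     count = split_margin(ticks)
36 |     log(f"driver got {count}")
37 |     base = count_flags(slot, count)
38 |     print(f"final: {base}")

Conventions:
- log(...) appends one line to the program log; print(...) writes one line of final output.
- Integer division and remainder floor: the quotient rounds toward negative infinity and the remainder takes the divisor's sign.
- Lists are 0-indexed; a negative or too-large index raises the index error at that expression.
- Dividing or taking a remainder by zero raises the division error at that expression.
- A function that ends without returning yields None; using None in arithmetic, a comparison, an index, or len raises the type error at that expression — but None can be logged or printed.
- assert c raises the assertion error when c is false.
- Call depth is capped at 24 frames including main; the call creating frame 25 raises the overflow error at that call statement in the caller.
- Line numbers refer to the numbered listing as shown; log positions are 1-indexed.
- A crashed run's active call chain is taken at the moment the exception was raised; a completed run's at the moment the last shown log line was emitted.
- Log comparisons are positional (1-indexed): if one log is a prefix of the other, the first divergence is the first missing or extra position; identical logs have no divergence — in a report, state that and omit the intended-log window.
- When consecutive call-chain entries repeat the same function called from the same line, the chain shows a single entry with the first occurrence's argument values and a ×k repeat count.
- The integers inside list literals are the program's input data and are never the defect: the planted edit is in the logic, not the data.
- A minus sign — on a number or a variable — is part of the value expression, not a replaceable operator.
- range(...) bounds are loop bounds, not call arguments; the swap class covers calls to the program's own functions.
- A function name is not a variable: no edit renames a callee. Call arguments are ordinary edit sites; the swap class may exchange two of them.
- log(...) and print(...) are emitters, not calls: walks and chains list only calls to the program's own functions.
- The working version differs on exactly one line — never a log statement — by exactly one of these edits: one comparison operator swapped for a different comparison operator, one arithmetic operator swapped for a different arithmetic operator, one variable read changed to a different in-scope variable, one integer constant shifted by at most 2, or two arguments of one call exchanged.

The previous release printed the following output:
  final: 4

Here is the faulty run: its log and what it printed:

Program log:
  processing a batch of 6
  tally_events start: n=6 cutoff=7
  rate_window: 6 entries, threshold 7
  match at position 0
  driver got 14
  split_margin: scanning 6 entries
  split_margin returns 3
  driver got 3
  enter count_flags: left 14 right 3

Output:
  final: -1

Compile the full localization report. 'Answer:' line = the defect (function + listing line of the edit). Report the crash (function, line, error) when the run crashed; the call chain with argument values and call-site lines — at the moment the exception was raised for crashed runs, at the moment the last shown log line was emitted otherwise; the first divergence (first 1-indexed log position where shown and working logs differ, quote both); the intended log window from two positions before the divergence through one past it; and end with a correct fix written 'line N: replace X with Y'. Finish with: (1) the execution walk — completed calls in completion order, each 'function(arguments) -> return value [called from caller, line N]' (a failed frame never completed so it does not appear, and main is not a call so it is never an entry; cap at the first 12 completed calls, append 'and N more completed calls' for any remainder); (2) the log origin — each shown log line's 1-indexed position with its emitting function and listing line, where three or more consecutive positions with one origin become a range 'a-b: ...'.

Answer: the defect is in count_flags at line 25.
The tell: Log streams are identical — the defect surfaces only in the printed output.
Call chain: main -> count_flags(14, 3) (called at line 37).
First divergence: none; the two logs match at every position.
Execution walk:
  rate_window([7, 5, 4, 6, 12, 7], 7) -> 0  [called from tally_events, line 9]
  tally_events([7, 5, 4, 6, 12, 7], 7) -> 14  [called from main, line 33]
  split_margin([7, 5, 4, 6, 12, 7]) -> 3  [called from main, line 35]
  count_flags(14, 3) -> -1  [called from main, line 37]
Origin of each log line:
  1 — main, line 32
  2 — tally_events, line 8
  3 — rate_window, line 2
  4 — tally_events, line 10
  5 — main, line 34
  6 — split_margin, line 15
  7 — split_margin, line 20
  8 — main, line 36
  9 — count_flags, line 24
A correct fix: line 25: replace `<=` with `!=`.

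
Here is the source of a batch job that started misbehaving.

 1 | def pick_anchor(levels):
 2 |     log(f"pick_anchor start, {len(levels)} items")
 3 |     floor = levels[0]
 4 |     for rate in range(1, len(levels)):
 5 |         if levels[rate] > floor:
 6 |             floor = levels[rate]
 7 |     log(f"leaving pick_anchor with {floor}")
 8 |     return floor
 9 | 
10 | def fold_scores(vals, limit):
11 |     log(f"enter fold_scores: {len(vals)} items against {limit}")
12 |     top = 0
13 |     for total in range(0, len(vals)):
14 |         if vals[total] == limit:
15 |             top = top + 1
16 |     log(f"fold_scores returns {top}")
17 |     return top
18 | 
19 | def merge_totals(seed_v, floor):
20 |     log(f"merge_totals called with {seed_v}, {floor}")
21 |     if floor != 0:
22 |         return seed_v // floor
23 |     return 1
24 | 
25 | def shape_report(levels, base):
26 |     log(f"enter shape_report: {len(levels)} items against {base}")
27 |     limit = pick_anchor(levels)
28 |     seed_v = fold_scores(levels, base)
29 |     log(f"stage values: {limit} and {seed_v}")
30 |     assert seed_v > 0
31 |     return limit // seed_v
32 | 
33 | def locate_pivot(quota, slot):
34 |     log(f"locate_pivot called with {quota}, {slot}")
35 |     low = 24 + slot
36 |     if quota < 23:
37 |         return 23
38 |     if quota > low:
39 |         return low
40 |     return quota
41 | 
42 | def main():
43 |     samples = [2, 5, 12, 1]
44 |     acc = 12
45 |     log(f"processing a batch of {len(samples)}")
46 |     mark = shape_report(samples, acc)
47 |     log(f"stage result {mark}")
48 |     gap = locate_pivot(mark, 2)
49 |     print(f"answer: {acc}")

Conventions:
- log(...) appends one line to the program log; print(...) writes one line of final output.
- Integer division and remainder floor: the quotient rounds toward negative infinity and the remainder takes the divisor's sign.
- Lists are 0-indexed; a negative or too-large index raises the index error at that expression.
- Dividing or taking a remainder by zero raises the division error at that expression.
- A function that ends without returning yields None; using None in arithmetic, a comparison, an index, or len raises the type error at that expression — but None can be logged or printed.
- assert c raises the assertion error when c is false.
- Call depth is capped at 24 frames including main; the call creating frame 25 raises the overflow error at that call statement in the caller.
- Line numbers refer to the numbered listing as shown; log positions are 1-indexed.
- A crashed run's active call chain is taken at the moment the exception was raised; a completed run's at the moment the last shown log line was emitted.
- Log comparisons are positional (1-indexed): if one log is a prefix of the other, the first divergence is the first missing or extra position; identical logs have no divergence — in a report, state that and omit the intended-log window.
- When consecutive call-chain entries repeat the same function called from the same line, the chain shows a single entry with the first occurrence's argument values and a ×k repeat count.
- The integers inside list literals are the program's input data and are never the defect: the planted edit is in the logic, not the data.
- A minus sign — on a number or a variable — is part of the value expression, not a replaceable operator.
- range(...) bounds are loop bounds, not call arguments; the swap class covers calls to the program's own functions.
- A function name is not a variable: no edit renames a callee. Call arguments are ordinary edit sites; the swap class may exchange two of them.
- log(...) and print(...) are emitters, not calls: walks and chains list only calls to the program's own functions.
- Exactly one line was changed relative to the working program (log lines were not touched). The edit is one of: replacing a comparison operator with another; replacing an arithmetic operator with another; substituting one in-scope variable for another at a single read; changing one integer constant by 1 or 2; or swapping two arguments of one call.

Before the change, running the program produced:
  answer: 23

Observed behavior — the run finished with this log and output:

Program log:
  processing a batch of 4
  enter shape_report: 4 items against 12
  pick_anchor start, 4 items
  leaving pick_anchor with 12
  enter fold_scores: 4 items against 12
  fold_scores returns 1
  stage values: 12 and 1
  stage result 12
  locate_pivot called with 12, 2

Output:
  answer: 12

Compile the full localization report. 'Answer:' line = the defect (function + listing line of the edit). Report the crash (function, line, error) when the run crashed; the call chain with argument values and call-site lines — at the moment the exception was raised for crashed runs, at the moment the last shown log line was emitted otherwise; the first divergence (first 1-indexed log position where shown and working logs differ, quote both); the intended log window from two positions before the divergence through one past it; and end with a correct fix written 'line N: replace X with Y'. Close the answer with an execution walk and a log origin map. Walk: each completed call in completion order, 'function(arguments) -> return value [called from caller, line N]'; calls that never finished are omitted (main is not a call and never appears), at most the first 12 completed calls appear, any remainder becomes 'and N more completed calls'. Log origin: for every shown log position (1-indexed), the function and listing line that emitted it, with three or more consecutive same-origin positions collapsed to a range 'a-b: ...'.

Answer: the defect is in main at line 49.
Core observation: The two runs log identically and part ways only at the printed values.
Call chain: main -> locate_pivot(12, 2) (called at line 48).
First divergence: none; the two logs match at every position.
Execution walk:
  pick_anchor([2, 5, 12, 1]) -> 12  [called from shape_report, line 27]
  fold_scores([2, 5, 12, 1], 12) -> 1  [called from shape_report, line 28]
  shape_report([2, 5, 12, 1], 12) -> 12  [called from main, line 46]
  locate_pivot(12, 2) -> 23  [called from main, line 48]
Log origin:
  1: emitted by main (line 45)
  2: emitted by shape_report (line 26)
  3: emitted by pick_anchor (line 2)
  4: emitted by pick_anchor (line 7)
  5: emitted by fold_scores (line 11)
  6: emitted by fold_scores (line 16)
  7: emitted by shape_report (line 29)
  8: emitted by main (line 47)
  9: emitted by locate_pivot (line 34)
A correct fix: line 49: replace `acc` with `gap`.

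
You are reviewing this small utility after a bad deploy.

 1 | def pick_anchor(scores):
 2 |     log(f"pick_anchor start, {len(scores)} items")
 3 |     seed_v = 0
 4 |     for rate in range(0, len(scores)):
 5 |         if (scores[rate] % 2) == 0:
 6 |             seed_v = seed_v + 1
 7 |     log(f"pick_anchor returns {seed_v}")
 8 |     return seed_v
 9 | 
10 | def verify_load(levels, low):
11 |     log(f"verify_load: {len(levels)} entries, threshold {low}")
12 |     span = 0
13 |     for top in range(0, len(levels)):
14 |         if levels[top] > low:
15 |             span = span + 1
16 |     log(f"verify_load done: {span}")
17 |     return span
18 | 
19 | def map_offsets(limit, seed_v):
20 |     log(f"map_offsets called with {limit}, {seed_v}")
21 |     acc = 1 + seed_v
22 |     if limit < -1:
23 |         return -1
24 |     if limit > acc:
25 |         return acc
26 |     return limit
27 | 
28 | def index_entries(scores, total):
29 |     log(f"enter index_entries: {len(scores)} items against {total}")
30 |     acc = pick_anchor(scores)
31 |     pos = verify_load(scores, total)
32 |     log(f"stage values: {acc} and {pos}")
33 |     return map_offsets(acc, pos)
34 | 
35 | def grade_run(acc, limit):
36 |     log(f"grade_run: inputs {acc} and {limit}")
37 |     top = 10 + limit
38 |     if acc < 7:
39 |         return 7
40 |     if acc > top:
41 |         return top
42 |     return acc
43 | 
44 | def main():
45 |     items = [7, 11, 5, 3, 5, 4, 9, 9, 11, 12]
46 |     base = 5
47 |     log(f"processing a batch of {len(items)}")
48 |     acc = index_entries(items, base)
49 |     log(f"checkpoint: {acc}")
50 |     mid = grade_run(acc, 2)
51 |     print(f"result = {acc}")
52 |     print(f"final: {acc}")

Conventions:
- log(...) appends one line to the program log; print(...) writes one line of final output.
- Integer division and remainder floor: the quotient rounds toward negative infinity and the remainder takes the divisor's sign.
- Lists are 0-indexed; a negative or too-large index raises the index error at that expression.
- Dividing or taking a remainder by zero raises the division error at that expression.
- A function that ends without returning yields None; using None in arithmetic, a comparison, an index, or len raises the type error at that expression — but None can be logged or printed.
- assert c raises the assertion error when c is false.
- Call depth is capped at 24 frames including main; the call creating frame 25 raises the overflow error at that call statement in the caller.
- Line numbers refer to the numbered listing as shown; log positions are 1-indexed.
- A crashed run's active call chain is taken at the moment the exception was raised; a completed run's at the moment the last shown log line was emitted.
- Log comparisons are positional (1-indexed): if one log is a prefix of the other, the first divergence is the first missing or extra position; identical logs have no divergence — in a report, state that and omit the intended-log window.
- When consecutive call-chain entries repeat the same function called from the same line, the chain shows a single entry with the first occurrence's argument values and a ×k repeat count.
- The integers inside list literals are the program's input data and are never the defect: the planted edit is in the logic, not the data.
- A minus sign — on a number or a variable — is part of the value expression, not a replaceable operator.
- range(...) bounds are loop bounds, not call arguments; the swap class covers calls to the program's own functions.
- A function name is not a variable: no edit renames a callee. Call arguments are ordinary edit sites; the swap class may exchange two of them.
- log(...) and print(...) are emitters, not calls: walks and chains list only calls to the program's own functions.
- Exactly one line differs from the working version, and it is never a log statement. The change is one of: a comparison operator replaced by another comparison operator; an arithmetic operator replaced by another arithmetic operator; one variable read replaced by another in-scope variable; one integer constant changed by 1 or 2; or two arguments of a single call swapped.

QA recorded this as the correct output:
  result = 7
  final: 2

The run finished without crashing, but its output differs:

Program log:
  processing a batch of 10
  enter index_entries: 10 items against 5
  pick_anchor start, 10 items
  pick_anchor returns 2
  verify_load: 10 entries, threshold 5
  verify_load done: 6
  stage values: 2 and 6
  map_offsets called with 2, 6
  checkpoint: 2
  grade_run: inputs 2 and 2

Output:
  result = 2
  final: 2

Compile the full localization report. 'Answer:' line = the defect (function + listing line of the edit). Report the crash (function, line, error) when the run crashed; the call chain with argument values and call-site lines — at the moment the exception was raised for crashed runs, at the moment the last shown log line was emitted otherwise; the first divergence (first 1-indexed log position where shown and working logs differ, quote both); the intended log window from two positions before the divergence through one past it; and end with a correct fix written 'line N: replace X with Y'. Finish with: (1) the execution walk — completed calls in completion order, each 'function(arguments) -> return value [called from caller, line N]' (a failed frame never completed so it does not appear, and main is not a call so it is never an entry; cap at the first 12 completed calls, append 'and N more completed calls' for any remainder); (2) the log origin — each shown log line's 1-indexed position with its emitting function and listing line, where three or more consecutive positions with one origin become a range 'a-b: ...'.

Answer: the defect is in main at line 51.
Core observation: The two runs log identically and part ways only at the printed values.
Call chain: main -> grade_run(2, 2) (called at line 50).
First divergence: there is none — every log position agrees.
Execution walk:
  pick_anchor([7, 11, 5, 3, 5, 4, 9, 9, 11, 12]) -> 2  [called from index_entries, line 30]
  verify_load([7, 11, 5, 3, 5, 4, 9, 9, 11, 12], 5) -> 6  [called from index_entries, line 31]
  map_offsets(2, 6) -> 2  [called from index_entries, line 33]
  index_entries([7, 11, 5, 3, 5, 4, 9, 9, 11, 12], 5) -> 2  [called from main, line 48]
  grade_run(2, 2) -> 7  [called from main, line 50]
Log line origins:
  1: from main, line 47
  2: from index_entries, line 29
  3: from pick_anchor, line 2
  4: from pick_anchor, line 7
  5: from verify_load, line 11
  6: from verify_load, line 16
  7: from index_entries, line 32
  8: from map_offsets, line 20
  9: from main, line 49
  10: from grade_run, line 36
A correct fix: line 51: replace `acc` with `mid`.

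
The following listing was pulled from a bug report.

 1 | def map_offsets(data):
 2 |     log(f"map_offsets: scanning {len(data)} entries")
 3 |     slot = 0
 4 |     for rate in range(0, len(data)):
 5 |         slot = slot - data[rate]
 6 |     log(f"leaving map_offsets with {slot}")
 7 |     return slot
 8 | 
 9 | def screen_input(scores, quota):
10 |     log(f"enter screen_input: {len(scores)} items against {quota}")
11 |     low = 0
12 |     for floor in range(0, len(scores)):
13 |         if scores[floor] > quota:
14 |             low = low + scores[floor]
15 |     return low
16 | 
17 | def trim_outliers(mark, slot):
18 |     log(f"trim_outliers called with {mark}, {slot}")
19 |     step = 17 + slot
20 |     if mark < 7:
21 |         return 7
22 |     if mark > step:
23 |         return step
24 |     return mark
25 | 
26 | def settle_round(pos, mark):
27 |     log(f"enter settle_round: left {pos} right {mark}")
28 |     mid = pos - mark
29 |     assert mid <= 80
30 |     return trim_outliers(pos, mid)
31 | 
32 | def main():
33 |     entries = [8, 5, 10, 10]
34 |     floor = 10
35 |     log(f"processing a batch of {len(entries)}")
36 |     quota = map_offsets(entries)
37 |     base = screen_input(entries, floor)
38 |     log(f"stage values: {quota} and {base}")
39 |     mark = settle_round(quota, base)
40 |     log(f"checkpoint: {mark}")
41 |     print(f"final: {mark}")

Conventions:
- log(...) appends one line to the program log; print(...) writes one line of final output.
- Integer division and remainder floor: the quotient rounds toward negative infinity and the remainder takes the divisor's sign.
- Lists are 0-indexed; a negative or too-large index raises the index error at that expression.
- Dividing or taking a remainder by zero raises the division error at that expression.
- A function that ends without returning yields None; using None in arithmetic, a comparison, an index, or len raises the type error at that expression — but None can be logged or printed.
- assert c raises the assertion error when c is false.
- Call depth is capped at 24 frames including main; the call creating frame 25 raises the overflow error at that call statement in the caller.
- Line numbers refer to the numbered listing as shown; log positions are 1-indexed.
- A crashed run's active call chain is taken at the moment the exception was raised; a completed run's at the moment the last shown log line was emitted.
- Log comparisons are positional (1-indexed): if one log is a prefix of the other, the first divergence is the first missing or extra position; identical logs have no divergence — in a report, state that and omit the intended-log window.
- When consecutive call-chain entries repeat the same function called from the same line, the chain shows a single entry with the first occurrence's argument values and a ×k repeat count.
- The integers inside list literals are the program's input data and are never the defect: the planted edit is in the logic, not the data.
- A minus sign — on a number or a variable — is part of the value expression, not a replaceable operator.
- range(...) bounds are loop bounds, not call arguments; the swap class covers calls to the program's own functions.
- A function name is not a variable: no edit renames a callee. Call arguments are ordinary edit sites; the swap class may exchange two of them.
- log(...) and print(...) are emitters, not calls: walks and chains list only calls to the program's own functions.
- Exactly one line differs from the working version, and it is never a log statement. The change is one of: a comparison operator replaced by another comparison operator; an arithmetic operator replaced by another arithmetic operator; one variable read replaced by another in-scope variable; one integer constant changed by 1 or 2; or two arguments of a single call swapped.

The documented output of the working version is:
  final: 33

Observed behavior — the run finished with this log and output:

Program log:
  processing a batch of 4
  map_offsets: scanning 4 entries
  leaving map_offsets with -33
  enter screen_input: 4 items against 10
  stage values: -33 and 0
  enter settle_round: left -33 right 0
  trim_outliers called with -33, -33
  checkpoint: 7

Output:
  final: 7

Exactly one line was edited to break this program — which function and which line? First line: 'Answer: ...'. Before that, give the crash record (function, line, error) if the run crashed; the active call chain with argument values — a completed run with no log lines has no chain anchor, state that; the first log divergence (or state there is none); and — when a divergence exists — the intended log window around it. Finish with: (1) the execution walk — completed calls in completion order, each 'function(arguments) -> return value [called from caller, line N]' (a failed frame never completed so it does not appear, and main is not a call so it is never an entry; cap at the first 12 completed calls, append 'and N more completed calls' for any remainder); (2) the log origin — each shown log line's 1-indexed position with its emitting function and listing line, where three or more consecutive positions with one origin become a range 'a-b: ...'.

Answer: the defect is in map_offsets at line 5.
Key observation: The earliest visible damage is log position 3 — 'leaving map_offsets with -33' rather than the intended 'leaving map_offsets with 33'.
Call chain: main.
First divergence: at position 3 the run shows 'leaving map_offsets with -33' where the working version logs 'leaving map_offsets with 33'.
Intended log window:
  1: processing a batch of 4
  2: map_offsets: scanning 4 entries
  3: leaving map_offsets with 33
  4: enter screen_input: 4 items against 10
Execution walk:
  map_offsets([8, 5, 10, 10]) -> -33  [called from main, line 36]
  screen_input([8, 5, 10, 10], 10) -> 0  [called from main, line 37]
  trim_outliers(-33, -33) -> 7  [called from settle_round, line 30]
  settle_round(-33, 0) -> 7  [called from main, line 39]
Log origins:
  1 — main, line 35
  2 — map_offsets, line 2
  3 — map_offsets, line 6
  4 — screen_input, line 10
  5 — main, line 38
  6 — settle_round, line 27
  7 — trim_outliers, line 18
  8 — main, line 40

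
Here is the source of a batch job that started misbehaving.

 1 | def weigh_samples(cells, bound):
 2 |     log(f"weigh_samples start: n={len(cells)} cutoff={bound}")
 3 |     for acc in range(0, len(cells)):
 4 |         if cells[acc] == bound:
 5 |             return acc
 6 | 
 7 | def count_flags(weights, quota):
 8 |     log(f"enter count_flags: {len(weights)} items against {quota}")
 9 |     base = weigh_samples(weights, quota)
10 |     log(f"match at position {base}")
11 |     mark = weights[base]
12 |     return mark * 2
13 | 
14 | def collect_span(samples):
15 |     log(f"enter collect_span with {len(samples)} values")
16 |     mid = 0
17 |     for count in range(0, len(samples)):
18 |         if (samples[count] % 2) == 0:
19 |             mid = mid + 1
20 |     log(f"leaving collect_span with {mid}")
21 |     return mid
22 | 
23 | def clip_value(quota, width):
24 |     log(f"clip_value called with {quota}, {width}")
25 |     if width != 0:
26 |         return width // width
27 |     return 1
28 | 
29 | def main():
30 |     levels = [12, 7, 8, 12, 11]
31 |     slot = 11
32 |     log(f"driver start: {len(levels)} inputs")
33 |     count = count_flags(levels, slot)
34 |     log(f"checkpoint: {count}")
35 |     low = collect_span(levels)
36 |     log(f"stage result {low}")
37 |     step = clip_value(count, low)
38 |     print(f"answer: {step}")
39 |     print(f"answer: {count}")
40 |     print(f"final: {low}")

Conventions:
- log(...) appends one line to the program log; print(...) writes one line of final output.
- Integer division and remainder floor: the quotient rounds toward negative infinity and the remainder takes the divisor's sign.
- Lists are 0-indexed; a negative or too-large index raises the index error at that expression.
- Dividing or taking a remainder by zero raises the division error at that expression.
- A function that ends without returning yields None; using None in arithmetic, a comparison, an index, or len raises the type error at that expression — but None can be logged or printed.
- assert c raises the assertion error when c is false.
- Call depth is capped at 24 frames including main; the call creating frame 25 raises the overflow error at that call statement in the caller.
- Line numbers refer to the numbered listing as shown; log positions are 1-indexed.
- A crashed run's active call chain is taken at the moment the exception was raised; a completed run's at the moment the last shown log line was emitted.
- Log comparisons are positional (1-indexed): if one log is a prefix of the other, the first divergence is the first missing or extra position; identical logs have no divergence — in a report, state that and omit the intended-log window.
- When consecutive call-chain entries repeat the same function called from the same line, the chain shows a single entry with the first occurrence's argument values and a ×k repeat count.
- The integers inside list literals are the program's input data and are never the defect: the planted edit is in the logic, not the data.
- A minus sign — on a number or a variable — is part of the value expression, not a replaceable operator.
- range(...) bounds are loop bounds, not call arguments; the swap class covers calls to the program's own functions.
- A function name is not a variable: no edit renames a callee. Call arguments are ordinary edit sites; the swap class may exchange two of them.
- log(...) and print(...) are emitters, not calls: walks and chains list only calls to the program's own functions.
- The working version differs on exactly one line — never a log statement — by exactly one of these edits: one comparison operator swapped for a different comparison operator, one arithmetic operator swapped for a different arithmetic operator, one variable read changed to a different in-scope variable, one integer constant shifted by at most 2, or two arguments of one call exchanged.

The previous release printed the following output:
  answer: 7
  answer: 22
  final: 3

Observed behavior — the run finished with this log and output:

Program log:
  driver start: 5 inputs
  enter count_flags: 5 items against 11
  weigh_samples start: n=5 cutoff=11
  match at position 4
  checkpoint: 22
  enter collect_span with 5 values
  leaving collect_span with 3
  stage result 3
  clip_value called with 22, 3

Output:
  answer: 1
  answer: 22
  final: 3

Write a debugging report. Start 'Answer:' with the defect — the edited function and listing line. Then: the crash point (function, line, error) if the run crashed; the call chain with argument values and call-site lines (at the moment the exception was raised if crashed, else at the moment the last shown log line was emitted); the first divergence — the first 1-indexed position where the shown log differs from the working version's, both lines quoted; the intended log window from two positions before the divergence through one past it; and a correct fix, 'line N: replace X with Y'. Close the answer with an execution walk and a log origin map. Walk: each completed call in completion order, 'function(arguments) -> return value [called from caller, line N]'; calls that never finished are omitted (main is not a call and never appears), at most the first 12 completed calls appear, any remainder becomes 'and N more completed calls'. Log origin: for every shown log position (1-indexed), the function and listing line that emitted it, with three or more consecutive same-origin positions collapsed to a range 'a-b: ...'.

Answer: the defect is in clip_value at line 26.
The tell: The logs agree in full; only the final output differs.
Call chain: main -> clip_value(22, 3) (called at line 37).
First divergence: none — the logs agree in full.
Execution walk:
  weigh_samples([12, 7, 8, 12, 11], 11) -> 4  [called from count_flags, line 9]
  count_flags([12, 7, 8, 12, 11], 11) -> 22  [called from main, line 33]
  collect_span([12, 7, 8, 12, 11]) -> 3  [called from main, line 35]
  clip_value(22, 3) -> 1  [called from main, line 37]
Log line origins:
  1: emitted by main (line 32)
  2: emitted by count_flags (line 8)
  3: emitted by weigh_samples (line 2)
  4: emitted by count_flags (line 10)
  5: emitted by main (line 34)
  6: emitted by collect_span (line 15)
  7: emitted by collect_span (line 20)
  8: emitted by main (line 36)
  9: emitted by clip_value (line 24)
A correct fix: line 26: replace `width // width` with `quota // width`.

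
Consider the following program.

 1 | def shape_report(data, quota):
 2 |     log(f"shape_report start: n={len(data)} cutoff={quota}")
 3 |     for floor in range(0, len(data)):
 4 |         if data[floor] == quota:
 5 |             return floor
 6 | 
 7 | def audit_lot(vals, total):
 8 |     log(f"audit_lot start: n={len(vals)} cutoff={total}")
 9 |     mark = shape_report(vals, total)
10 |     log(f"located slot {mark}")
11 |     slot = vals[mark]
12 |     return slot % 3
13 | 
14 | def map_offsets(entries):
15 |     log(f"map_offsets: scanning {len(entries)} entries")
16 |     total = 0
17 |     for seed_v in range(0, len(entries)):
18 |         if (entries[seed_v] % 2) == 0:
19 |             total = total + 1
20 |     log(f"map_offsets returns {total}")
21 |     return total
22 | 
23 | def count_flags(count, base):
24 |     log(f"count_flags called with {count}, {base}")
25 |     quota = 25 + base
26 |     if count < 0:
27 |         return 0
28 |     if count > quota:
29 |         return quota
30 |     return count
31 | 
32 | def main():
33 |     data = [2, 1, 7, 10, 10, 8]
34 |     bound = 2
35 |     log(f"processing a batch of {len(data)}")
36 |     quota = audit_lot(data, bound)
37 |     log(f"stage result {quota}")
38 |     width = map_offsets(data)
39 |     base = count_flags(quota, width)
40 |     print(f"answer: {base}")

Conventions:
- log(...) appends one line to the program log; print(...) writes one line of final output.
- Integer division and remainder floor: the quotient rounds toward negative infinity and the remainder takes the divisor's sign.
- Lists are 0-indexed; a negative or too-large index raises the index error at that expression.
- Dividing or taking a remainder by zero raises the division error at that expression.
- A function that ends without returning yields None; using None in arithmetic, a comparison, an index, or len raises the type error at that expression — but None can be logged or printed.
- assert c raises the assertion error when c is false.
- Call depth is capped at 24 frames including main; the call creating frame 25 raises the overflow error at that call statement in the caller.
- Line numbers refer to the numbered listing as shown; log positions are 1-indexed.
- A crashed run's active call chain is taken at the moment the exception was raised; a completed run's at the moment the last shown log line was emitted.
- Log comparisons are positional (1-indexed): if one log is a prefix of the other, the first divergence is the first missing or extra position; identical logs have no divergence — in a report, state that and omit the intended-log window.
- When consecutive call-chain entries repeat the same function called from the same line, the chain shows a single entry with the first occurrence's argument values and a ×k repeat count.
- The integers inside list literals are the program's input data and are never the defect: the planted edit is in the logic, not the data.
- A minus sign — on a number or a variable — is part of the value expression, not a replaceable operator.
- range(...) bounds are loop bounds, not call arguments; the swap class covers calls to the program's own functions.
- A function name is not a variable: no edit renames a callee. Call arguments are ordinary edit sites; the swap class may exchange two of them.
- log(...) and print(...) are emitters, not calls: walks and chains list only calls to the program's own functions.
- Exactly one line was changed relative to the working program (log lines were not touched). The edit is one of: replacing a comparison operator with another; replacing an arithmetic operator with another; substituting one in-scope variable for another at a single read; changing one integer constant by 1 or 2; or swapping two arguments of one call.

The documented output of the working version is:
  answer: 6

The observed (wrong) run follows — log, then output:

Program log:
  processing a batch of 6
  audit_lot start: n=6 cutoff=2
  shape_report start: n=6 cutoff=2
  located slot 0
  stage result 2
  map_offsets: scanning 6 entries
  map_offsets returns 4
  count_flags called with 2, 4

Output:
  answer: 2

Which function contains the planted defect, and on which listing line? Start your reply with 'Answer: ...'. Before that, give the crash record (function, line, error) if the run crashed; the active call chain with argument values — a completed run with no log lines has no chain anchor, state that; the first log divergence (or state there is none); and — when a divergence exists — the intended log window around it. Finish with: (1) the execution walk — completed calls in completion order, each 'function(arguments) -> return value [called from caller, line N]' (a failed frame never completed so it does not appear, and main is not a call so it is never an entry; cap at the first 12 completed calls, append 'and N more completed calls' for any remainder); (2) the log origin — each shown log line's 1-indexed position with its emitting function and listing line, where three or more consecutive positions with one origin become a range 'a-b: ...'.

Answer: the defect is in audit_lot at line 12.
Key observation: Position 5 is the first bad log line: 'stage result 2' should read 'stage result 6'.
Call chain: main -> count_flags(2, 4) (called at line 39).
First divergence: at position 5 the run shows 'stage result 2' where the working version logs 'stage result 6'.
Intended log window:
  3: shape_report start: n=6 cutoff=2
  4: located slot 0
  5: stage result 6
  6: map_offsets: scanning 6 entries
Execution walk:
  shape_report([2, 1, 7, 10, 10, 8], 2) -> 0  [called from audit_lot, line 9]
  audit_lot([2, 1, 7, 10, 10, 8], 2) -> 2  [called from main, line 36]
  map_offsets([2, 1, 7, 10, 10, 8]) -> 4  [called from main, line 38]
  count_flags(2, 4) -> 2  [called from main, line 39]
Origin of each log line:
  1: emitted by main (line 35)
  2: emitted by audit_lot (line 8)
  3: emitted by shape_report (line 2)
  4: emitted by audit_lot (line 10)
  5: emitted by main (line 37)
  6: emitted by map_offsets (line 15)
  7: emitted by map_offsets (line 20)
  8: emitted by count_flags (line 24)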